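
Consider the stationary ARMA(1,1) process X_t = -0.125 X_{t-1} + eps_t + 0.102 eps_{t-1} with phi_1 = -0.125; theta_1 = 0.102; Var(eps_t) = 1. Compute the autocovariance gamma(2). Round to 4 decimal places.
\gamma(2) = 0.0029

Multiply the model equation by X_{t-k} and take expectations. With theta_0 = psi_0 = 1 and psi_j the MA(infinity) weights, this gives
  gamma(k) - sum_i phi_i gamma(k-i) = c_k,
  c_k = sigma^2 * sum_{j=k..q} theta_j psi_{j-k}   (c_k = 0 for k > q),
using gamma(-m) = gamma(m).
psi-weights needed (psi_j = theta_j + sum_i phi_i psi_{j-i}):
  psi_1 = theta_1 + phi_1 = 0.102 + (-0.125) = -0.023
Right-hand sides:
  c_0 = sigma^2 (1 + theta_1 psi_1) = 1 * (1 + (0.102)(-0.023)) = 1 * 0.997654 = 0.997654
  c_1 = sigma^2 theta_1 = 1 * (0.102) = 0.102
  c_2 = 0
Equations for k = 0 and k = 1 (AR order 1):
  gamma(0) = phi_1 gamma(1) + c_0
  gamma(1) = phi_1 gamma(0) + c_1
Substituting the second into the first: gamma(0) (1 - phi_1^2) = c_0 + phi_1 c_1, so
  gamma(0) = (c_0 + phi_1 c_1) / (1 - phi_1^2) = (0.997654 + (-0.125)(0.102)) / (1 - (-0.125)^2) = 0.984904 / 0.984375 = 1.000537.
  gamma(1) = phi_1 gamma(0) + c_1 = (-0.125)(1.000537) + (0.102) = -0.023067.
For k = 2 (> q): gamma(2) = phi_1 gamma(1) = (-0.125)(-0.023067) = 0.002883.
Therefore gamma(2) = 0.0029 (to 4 decimal places).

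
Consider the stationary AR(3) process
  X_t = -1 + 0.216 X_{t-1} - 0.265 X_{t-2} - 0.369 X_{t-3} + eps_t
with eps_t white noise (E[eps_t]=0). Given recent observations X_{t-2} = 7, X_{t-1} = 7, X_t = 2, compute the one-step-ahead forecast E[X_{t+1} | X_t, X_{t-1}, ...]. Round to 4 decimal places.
E[X_{t+1} \mid \mathcal F_t] = -5.0060

For an AR(p) model X_t = c + sum_i phi_i X_{t-i} + eps_t, the
one-step-ahead conditional mean is
  E[X_{t+1} | X_t, ...] = c + sum_i phi_i X_{t+1-i}.
Substitute known values:
  E[X_{t+1} | ...] = -1 + (0.216) * (2) + (-0.265) * (7) + (-0.369) * (7)
                   = -5.0060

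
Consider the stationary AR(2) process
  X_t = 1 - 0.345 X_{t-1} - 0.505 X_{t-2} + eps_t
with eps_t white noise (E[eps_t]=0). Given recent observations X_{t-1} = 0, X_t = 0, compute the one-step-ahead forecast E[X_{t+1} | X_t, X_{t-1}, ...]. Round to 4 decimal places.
E[X_{t+1} \mid \mathcal F_t] = 1.0000

For an AR(p) model X_t = c + sum_i phi_i X_{t-i} + eps_t, the
one-step-ahead conditional mean is
  E[X_{t+1} | X_t, ...] = c + sum_i phi_i X_{t+1-i}.
Substitute known values:
  E[X_{t+1} | ...] = 1 + (-0.345) * (0) + (-0.505) * (0)
                   = 1.0000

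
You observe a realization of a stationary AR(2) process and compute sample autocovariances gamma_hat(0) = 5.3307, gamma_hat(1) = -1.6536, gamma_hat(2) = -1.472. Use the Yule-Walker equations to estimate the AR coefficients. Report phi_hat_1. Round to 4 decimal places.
\hat\phi_{1} = -0.4380

The Yule-Walker equations for an AR(p) process read, in matrix form,
  Gamma_p phi = r_p,   with   (Gamma_p)_{ij} = gamma(|i - j|),
                       (r_p)_i = gamma(i),   i,j = 1..p.
Substitute the sample gammas (Toeplitz matrix and right-hand side of size 2):
  Gamma_p = [[5.3307, -1.6536], [-1.6536, 5.3307]]
  r_p     = [-1.6536, -1.472]
Written out:
  5.3307 phi_1 - 1.6536 phi_2 = -1.6536
  -1.6536 phi_1 + 5.3307 phi_2 = -1.472
Solve by Cramer's rule:
  det = gamma(0)^2 - gamma(1)^2 = (5.3307)^2 - (-1.6536)^2 = 28.41636249 - 2.73439296 = 25.68196953
  phi_hat_1 = [gamma(1) gamma(0) - gamma(1) gamma(2)] / det = [(-1.6536)(5.3307) - (-1.6536)(-1.472)] / 25.68196953 = -11.24894472 / 25.68196953 = -0.438
  phi_hat_2 = [gamma(0) gamma(2) - gamma(1)^2] / det = [(5.3307)(-1.472) - (-1.6536)^2] / 25.68196953 = -10.58118336 / 25.68196953 = -0.412
So phi_hat = [-0.4380, -0.4120].
Therefore phi_hat_1 = -0.4380.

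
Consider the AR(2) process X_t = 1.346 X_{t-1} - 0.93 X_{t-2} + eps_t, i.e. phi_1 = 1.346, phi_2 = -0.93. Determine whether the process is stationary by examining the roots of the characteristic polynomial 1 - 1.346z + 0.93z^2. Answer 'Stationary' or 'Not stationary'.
\text{Stationary}

The AR(p) characteristic polynomial is P(z) = 1 - 1.346z + 0.93z^2.
Stationarity requires all roots to lie outside the unit circle, i.e. |z| > 1 for every root.
Set 1 + (-1.346) z + (0.93) z^2 = 0, i.e. a z^2 + b z + c = 0 with a = 0.93, b = -1.346, c = 1.
Discriminant D = b^2 - 4ac = (-1.346)^2 - 4*(0.93)*1 = 1.811716 - (3.72) = -1.908284.
D < 0, so the roots are the complex-conjugate pair z = (-b +/- i sqrt(-D)) / (2a) = 0.7237 +/- 0.7427i.
For a conjugate pair |z|^2 = z * conj(z) = (product of roots) = c/a = 1/(0.93) = 1.075269, so |z| = sqrt(1.075269) = 1.037 for both roots.
Moduli of all roots: 1.0370, 1.0370.
All moduli strictly greater than 1? Yes.
Verdict: Stationary.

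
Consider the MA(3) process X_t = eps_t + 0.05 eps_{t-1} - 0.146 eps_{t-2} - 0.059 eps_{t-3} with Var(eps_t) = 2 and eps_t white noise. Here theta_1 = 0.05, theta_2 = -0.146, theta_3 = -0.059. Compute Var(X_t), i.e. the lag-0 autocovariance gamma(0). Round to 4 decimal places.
\gamma(0) = 2.0546

For an MA(q) process X_t = eps_t + sum_i theta_i eps_{t-i} with
Var(eps_t) = sigma^2, the variance is
  gamma(0) = sigma^2 * (1 + sum_i theta_i^2).
  sum_i theta_i^2 = (0.05)^2 + (-0.146)^2 + (-0.059)^2 = 0.0025 + 0.021316 + 0.003481 = 0.027297.
  gamma(0) = 2 * (1 + 0.027297) = 2 * 1.027297 = 2.054594, which rounds to 2.0546.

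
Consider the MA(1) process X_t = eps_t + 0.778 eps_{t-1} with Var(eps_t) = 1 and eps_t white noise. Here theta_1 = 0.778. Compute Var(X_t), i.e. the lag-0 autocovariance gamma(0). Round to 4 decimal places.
\gamma(0) = 1.6053

For an MA(q) process X_t = eps_t + sum_i theta_i eps_{t-i} with
Var(eps_t) = sigma^2, the variance is
  gamma(0) = sigma^2 * (1 + sum_i theta_i^2).
  sum_i theta_i^2 = (0.778)^2 = 0.605284.
  gamma(0) = 1 * (1 + 0.605284) = 1 * 1.605284 = 1.605284, which rounds to 1.6053.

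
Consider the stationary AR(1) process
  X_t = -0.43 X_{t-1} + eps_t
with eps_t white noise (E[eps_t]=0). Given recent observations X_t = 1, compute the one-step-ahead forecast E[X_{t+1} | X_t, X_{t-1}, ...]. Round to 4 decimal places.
E[X_{t+1} \mid \mathcal F_t] = -0.4300

For an AR(p) model X_t = c + sum_i phi_i X_{t-i} + eps_t, the
one-step-ahead conditional mean is
  E[X_{t+1} | X_t, ...] = c + sum_i phi_i X_{t+1-i}.
Substitute known values:
  E[X_{t+1} | ...] = (-0.43) * (1)
                   = -0.4300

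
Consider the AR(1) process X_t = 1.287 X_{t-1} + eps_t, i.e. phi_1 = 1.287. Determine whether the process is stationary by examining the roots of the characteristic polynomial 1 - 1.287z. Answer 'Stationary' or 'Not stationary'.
\text{Not stationary}

The AR(p) characteristic polynomial is P(z) = 1 - 1.287z.
Stationarity requires all roots to lie outside the unit circle, i.e. |z| > 1 for every root.
This is linear in z: 1 + (-1.287) z = 0  =>  z = -1/(-1.287) = 0.777001,  |z| = 0.777001.
Moduli of all roots: 0.7770.
All moduli strictly greater than 1? No.
Verdict: Not stationary.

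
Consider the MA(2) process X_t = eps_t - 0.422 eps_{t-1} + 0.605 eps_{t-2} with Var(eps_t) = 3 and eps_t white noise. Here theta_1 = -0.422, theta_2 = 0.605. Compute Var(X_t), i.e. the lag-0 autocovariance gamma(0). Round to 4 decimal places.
\gamma(0) = 4.6323

For an MA(q) process X_t = eps_t + sum_i theta_i eps_{t-i} with
Var(eps_t) = sigma^2, the variance is
  gamma(0) = sigma^2 * (1 + sum_i theta_i^2).
  sum_i theta_i^2 = (-0.422)^2 + (0.605)^2 = 0.178084 + 0.366025 = 0.544109.
  gamma(0) = 3 * (1 + 0.544109) = 3 * 1.544109 = 4.632327, which rounds to 4.6323.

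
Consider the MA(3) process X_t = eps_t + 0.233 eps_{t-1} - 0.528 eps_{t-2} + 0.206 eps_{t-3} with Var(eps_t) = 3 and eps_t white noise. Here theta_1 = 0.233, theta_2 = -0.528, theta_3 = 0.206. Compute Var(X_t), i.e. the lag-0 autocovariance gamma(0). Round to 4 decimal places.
\gamma(0) = 4.1265

For an MA(q) process X_t = eps_t + sum_i theta_i eps_{t-i} with
Var(eps_t) = sigma^2, the variance is
  gamma(0) = sigma^2 * (1 + sum_i theta_i^2).
  sum_i theta_i^2 = (0.233)^2 + (-0.528)^2 + (0.206)^2 = 0.054289 + 0.278784 + 0.042436 = 0.375509.
  gamma(0) = 3 * (1 + 0.375509) = 3 * 1.375509 = 4.126527, which rounds to 4.1265.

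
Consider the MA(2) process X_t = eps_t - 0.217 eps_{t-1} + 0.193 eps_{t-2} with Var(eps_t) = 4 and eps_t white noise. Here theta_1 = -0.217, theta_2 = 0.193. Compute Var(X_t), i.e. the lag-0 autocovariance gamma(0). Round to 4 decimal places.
\gamma(0) = 4.3374

For an MA(q) process X_t = eps_t + sum_i theta_i eps_{t-i} with
Var(eps_t) = sigma^2, the variance is
  gamma(0) = sigma^2 * (1 + sum_i theta_i^2).
  sum_i theta_i^2 = (-0.217)^2 + (0.193)^2 = 0.047089 + 0.037249 = 0.084338.
  gamma(0) = 4 * (1 + 0.084338) = 4 * 1.084338 = 4.337352, which rounds to 4.3374.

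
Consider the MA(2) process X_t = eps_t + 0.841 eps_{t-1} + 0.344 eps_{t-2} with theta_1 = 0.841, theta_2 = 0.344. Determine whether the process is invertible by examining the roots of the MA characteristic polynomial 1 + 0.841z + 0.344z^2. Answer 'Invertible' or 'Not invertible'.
\text{Invertible}

The MA(q) characteristic polynomial is P(z) = 1 + 0.841z + 0.344z^2.
Invertibility requires all roots to lie outside the unit circle, i.e. |z| > 1 for every root.
Set 1 + (0.841) z + (0.344) z^2 = 0, i.e. a z^2 + b z + c = 0 with a = 0.344, b = 0.841, c = 1.
Discriminant D = b^2 - 4ac = (0.841)^2 - 4*(0.344)*1 = 0.707281 - (1.376) = -0.668719.
D < 0, so the roots are the complex-conjugate pair z = (-b +/- i sqrt(-D)) / (2a) = -1.2224 +/- 1.1886i.
For a conjugate pair |z|^2 = z * conj(z) = (product of roots) = c/a = 1/(0.344) = 2.906977, so |z| = sqrt(2.906977) = 1.705 for both roots.
Moduli of all roots: 1.7050, 1.7050.
All moduli strictly greater than 1? Yes.
Verdict: Invertible.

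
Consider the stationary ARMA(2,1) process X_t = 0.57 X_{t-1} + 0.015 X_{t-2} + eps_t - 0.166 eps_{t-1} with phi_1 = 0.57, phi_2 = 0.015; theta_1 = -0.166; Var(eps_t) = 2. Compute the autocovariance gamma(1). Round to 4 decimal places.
\gamma(1) = 1.1170

Multiply the model equation by X_{t-k} and take expectations. With theta_0 = psi_0 = 1 and psi_j the MA(infinity) weights, this gives
  gamma(k) - sum_i phi_i gamma(k-i) = c_k,
  c_k = sigma^2 * sum_{j=k..q} theta_j psi_{j-k}   (c_k = 0 for k > q),
using gamma(-m) = gamma(m).
psi-weights needed (psi_j = theta_j + sum_i phi_i psi_{j-i}):
  psi_1 = theta_1 + phi_1 = -0.166 + (0.57) = 0.404
Right-hand sides:
  c_0 = sigma^2 (1 + theta_1 psi_1) = 2 * (1 + (-0.166)(0.404)) = 2 * 0.932936 = 1.865872
  c_1 = sigma^2 theta_1 = 2 * (-0.166) = -0.332
  c_2 = 0
Equations for k = 0, 1, 2 (AR order 2, c_2 = 0):
  (E0) gamma(0) = phi_1 gamma(1) + phi_2 gamma(2) + c_0
  (E1) gamma(1) = phi_1 gamma(0) + phi_2 gamma(1) + c_1
  (E2) gamma(2) = phi_1 gamma(1) + phi_2 gamma(0)
From (E1): gamma(1) = A gamma(0) + B with
  A = phi_1 / (1 - phi_2) = 0.57 / 0.985 = 0.57868,   B = c_1 / (1 - phi_2) = -0.332 / 0.985 = -0.337056.
Insert (E2) into (E0): gamma(0) (1 - phi_2^2) = phi_1 (1 + phi_2) gamma(1) + c_0.
  phi_1 (1 + phi_2) = (0.57)(1.015) = 0.57855,   1 - phi_2^2 = 0.999775.
Replace gamma(1) by A gamma(0) + B and collect gamma(0):
  gamma(0) [0.999775 - (0.57855)(0.57868)] = (0.57855)(-0.337056) + 1.865872
  gamma(0) * 0.66498 = 1.670868
  gamma(0) = 1.670868 / 0.66498 = 2.512661.
  gamma(1) = A gamma(0) + B = (0.57868)(2.512661) + (-0.337056) = 1.116971.
Therefore gamma(1) = 1.1170 (to 4 decimal places).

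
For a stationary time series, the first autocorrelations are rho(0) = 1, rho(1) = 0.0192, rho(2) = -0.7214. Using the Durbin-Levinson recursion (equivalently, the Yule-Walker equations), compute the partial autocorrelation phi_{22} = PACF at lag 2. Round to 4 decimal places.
\phi_{22} = -0.7220

The PACF at lag k is phi_{kk}, the last component of the solution
to the Yule-Walker system G_k phi = r_k where
  (G_k)_{ij} = rho(|i - j|), (r_k)_i = rho(i), i,j = 1..k.
Equivalently, Durbin-Levinson gives phi_{kk} iteratively:
  phi_{11} = rho(1)
  phi_{kk} = [rho(k) - sum_{j=1..k-1} phi_{k-1,j} rho(k-j)]
            / [1 - sum_{j=1..k-1} phi_{k-1,j} rho(j)],
  phi_{k,j} = phi_{k-1,j} - phi_{kk} phi_{k-1,k-j},  j = 1..k-1.
Step k = 1:
  phi_11 = rho(1) = 0.0192.
Step k = 2:
  phi_22 = [rho(2) - phi_11 rho(1)] / [1 - phi_11 rho(1)] = [-0.7214 - (0.0192)(0.0192)] / [1 - (0.0192)(0.0192)]
         = -0.72176864 / 0.99963136 = -0.722.
Therefore phi_{22} = -0.7220.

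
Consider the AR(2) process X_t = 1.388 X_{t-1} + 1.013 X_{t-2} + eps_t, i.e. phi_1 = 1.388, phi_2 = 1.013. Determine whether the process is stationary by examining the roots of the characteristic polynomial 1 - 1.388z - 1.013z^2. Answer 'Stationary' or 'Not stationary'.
\text{Not stationary}

The AR(p) characteristic polynomial is P(z) = 1 - 1.388z - 1.013z^2.
Stationarity requires all roots to lie outside the unit circle, i.e. |z| > 1 for every root.
Set 1 + (-1.388) z + (-1.013) z^2 = 0, i.e. a z^2 + b z + c = 0 with a = -1.013, b = -1.388, c = 1.
Discriminant D = b^2 - 4ac = (-1.388)^2 - 4*(-1.013)*1 = 1.926544 - (-4.052) = 5.978544.
D >= 0, so the roots are real: z = (-b +/- sqrt(D)) / (2a) = (1.388 +/- 2.445106) / (-2.026).
  z_1 = (1.388 + 2.445106) / (-2.026) = -1.892,   |z_1| = 1.892.
  z_2 = (1.388 - 2.445106) / (-2.026) = 0.5218,   |z_2| = 0.5218.
Moduli of all roots: 1.8920, 0.5218.
All moduli strictly greater than 1? No.
Verdict: Not stationary.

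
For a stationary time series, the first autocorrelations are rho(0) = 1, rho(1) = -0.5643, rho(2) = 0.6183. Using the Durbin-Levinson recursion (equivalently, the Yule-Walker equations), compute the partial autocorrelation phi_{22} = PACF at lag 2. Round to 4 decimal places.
\phi_{22} = 0.4400

The PACF at lag k is phi_{kk}, the last component of the solution
to the Yule-Walker system G_k phi = r_k where
  (G_k)_{ij} = rho(|i - j|), (r_k)_i = rho(i), i,j = 1..k.
Equivalently, Durbin-Levinson gives phi_{kk} iteratively:
  phi_{11} = rho(1)
  phi_{kk} = [rho(k) - sum_{j=1..k-1} phi_{k-1,j} rho(k-j)]
            / [1 - sum_{j=1..k-1} phi_{k-1,j} rho(j)],
  phi_{k,j} = phi_{k-1,j} - phi_{kk} phi_{k-1,k-j},  j = 1..k-1.
Step k = 1:
  phi_11 = rho(1) = -0.5643.
Step k = 2:
  phi_22 = [rho(2) - phi_11 rho(1)] / [1 - phi_11 rho(1)] = [0.6183 - (-0.5643)(-0.5643)] / [1 - (-0.5643)(-0.5643)]
         = 0.29986551 / 0.68156551 = 0.44.
Therefore phi_{22} = 0.4400.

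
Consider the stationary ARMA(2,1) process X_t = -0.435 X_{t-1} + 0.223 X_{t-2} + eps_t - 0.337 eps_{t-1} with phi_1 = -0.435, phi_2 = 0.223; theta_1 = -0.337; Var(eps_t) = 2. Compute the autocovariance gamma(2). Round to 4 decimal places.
\gamma(2) = 2.5095

Multiply the model equation by X_{t-k} and take expectations. With theta_0 = psi_0 = 1 and psi_j the MA(infinity) weights, this gives
  gamma(k) - sum_i phi_i gamma(k-i) = c_k,
  c_k = sigma^2 * sum_{j=k..q} theta_j psi_{j-k}   (c_k = 0 for k > q),
using gamma(-m) = gamma(m).
psi-weights needed (psi_j = theta_j + sum_i phi_i psi_{j-i}):
  psi_1 = theta_1 + phi_1 = -0.337 + (-0.435) = -0.772
Right-hand sides:
  c_0 = sigma^2 (1 + theta_1 psi_1) = 2 * (1 + (-0.337)(-0.772)) = 2 * 1.260164 = 2.520328
  c_1 = sigma^2 theta_1 = 2 * (-0.337) = -0.674
  c_2 = 0
Equations for k = 0, 1, 2 (AR order 2, c_2 = 0):
  (E0) gamma(0) = phi_1 gamma(1) + phi_2 gamma(2) + c_0
  (E1) gamma(1) = phi_1 gamma(0) + phi_2 gamma(1) + c_1
  (E2) gamma(2) = phi_1 gamma(1) + phi_2 gamma(0)
From (E1): gamma(1) = A gamma(0) + B with
  A = phi_1 / (1 - phi_2) = -0.435 / 0.777 = -0.559846,   B = c_1 / (1 - phi_2) = -0.674 / 0.777 = -0.867439.
Insert (E2) into (E0): gamma(0) (1 - phi_2^2) = phi_1 (1 + phi_2) gamma(1) + c_0.
  phi_1 (1 + phi_2) = (-0.435)(1.223) = -0.532005,   1 - phi_2^2 = 0.950271.
Replace gamma(1) by A gamma(0) + B and collect gamma(0):
  gamma(0) [0.950271 - (-0.532005)(-0.559846)] = (-0.532005)(-0.867439) + 2.520328
  gamma(0) * 0.65243 = 2.98181
  gamma(0) = 2.98181 / 0.65243 = 4.570311.
  gamma(1) = A gamma(0) + B = (-0.559846)(4.570311) + (-0.867439) = -3.426107.
  gamma(2) = phi_1 gamma(1) + phi_2 gamma(0) = (-0.435)(-3.426107) + (0.223)(4.570311) = 2.509536.
Therefore gamma(2) = 2.5095 (to 4 decimal places).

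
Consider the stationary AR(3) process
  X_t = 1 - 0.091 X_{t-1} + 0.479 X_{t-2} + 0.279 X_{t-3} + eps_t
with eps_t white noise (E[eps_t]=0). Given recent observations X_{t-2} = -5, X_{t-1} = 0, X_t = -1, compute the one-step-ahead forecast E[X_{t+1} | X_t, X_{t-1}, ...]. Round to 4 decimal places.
E[X_{t+1} \mid \mathcal F_t] = -0.3040

For an AR(p) model X_t = c + sum_i phi_i X_{t-i} + eps_t, the
one-step-ahead conditional mean is
  E[X_{t+1} | X_t, ...] = c + sum_i phi_i X_{t+1-i}.
Substitute known values:
  E[X_{t+1} | ...] = 1 + (-0.091) * (-1) + (0.479) * (0) + (0.279) * (-5)
                   = -0.3040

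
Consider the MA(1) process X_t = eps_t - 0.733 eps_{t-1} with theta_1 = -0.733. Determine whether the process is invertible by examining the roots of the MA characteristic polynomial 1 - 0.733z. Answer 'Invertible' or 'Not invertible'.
\text{Invertible}

The MA(q) characteristic polynomial is P(z) = 1 - 0.733z.
Invertibility requires all roots to lie outside the unit circle, i.e. |z| > 1 for every root.
This is linear in z: 1 + (-0.733) z = 0  =>  z = -1/(-0.733) = 1.364256,  |z| = 1.364256.
Moduli of all roots: 1.3643.
All moduli strictly greater than 1? Yes.
Verdict: Invertible.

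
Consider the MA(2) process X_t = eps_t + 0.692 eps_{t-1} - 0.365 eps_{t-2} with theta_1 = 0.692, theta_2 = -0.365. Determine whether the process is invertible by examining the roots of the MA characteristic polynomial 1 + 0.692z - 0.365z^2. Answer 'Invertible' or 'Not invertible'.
\text{Not invertible}

The MA(q) characteristic polynomial is P(z) = 1 + 0.692z - 0.365z^2.
Invertibility requires all roots to lie outside the unit circle, i.e. |z| > 1 for every root.
Set 1 + (0.692) z + (-0.365) z^2 = 0, i.e. a z^2 + b z + c = 0 with a = -0.365, b = 0.692, c = 1.
Discriminant D = b^2 - 4ac = (0.692)^2 - 4*(-0.365)*1 = 0.478864 - (-1.46) = 1.938864.
D >= 0, so the roots are real: z = (-b +/- sqrt(D)) / (2a) = (-0.692 +/- 1.392431) / (-0.73).
  z_1 = (-0.692 + 1.392431) / (-0.73) = -0.9595,   |z_1| = 0.9595.
  z_2 = (-0.692 - 1.392431) / (-0.73) = 2.8554,   |z_2| = 2.8554.
Moduli of all roots: 0.9595, 2.8554.
All moduli strictly greater than 1? No.
Verdict: Not invertible.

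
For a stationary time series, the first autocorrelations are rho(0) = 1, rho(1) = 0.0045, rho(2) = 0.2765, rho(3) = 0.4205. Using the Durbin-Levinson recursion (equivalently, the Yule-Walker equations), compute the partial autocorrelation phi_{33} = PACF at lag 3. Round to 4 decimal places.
\phi_{33} = 0.4530

The PACF at lag k is phi_{kk}, the last component of the solution
to the Yule-Walker system G_k phi = r_k where
  (G_k)_{ij} = rho(|i - j|), (r_k)_i = rho(i), i,j = 1..k.
Equivalently, Durbin-Levinson gives phi_{kk} iteratively:
  phi_{11} = rho(1)
  phi_{kk} = [rho(k) - sum_{j=1..k-1} phi_{k-1,j} rho(k-j)]
            / [1 - sum_{j=1..k-1} phi_{k-1,j} rho(j)],
  phi_{k,j} = phi_{k-1,j} - phi_{kk} phi_{k-1,k-j},  j = 1..k-1.
Step k = 1:
  phi_11 = rho(1) = 0.0045.
Step k = 2:
  phi_22 = [rho(2) - phi_11 rho(1)] / [1 - phi_11 rho(1)] = [0.2765 - (0.0045)(0.0045)] / [1 - (0.0045)(0.0045)]
         = 0.27647975 / 0.99997975 = 0.276485.
  Update: phi_21 = phi_11 - phi_22 phi_11 = 0.0045 - (0.276485)(0.0045) = 0.003256.
Step k = 3:
  phi_33 = [rho(3) - phi_21 rho(2) - phi_22 rho(1)] / [1 - phi_21 rho(1) - phi_22 rho(2)]
    numerator   = 0.4205 - (0.003256)(0.2765) - (0.276485)(0.0045) = 0.41835558
    denominator = 1 - (0.003256)(0.0045) - (0.276485)(0.2765) = 0.92353715
  phi_33 = 0.41835558 / 0.92353715 = 0.453.
Therefore phi_{33} = 0.4530.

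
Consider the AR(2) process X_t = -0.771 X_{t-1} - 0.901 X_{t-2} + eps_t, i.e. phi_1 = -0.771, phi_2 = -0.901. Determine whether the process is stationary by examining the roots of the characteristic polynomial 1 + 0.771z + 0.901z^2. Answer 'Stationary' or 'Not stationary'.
\text{Stationary}

The AR(p) characteristic polynomial is P(z) = 1 + 0.771z + 0.901z^2.
Stationarity requires all roots to lie outside the unit circle, i.e. |z| > 1 for every root.
Set 1 + (0.771) z + (0.901) z^2 = 0, i.e. a z^2 + b z + c = 0 with a = 0.901, b = 0.771, c = 1.
Discriminant D = b^2 - 4ac = (0.771)^2 - 4*(0.901)*1 = 0.594441 - (3.604) = -3.009559.
D < 0, so the roots are the complex-conjugate pair z = (-b +/- i sqrt(-D)) / (2a) = -0.4279 +/- 0.9627i.
For a conjugate pair |z|^2 = z * conj(z) = (product of roots) = c/a = 1/(0.901) = 1.109878, so |z| = sqrt(1.109878) = 1.0535 for both roots.
Moduli of all roots: 1.0535, 1.0535.
All moduli strictly greater than 1? Yes.
Verdict: Stationary.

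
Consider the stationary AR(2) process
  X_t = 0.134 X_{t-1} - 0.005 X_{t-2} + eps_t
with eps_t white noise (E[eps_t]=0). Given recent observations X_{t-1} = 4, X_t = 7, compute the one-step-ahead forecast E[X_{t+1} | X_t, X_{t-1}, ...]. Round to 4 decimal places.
E[X_{t+1} \mid \mathcal F_t] = 0.9180

For an AR(p) model X_t = c + sum_i phi_i X_{t-i} + eps_t, the
one-step-ahead conditional mean is
  E[X_{t+1} | X_t, ...] = c + sum_i phi_i X_{t+1-i}.
Substitute known values:
  E[X_{t+1} | ...] = (0.134) * (7) + (-0.005) * (4)
                   = 0.9180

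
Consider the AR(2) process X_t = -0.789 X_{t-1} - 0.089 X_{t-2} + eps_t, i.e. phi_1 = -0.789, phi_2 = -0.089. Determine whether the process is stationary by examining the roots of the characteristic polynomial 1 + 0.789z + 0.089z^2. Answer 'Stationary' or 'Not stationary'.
\text{Stationary}

The AR(p) characteristic polynomial is P(z) = 1 + 0.789z + 0.089z^2.
Stationarity requires all roots to lie outside the unit circle, i.e. |z| > 1 for every root.
Set 1 + (0.789) z + (0.089) z^2 = 0, i.e. a z^2 + b z + c = 0 with a = 0.089, b = 0.789, c = 1.
Discriminant D = b^2 - 4ac = (0.789)^2 - 4*(0.089)*1 = 0.622521 - (0.356) = 0.266521.
D >= 0, so the roots are real: z = (-b +/- sqrt(D)) / (2a) = (-0.789 +/- 0.516257) / (0.178).
  z_1 = (-0.789 + 0.516257) / (0.178) = -1.5323,   |z_1| = 1.5323.
  z_2 = (-0.789 - 0.516257) / (0.178) = -7.3329,   |z_2| = 7.3329.
Moduli of all roots: 1.5323, 7.3329.
All moduli strictly greater than 1? Yes.
Verdict: Stationary.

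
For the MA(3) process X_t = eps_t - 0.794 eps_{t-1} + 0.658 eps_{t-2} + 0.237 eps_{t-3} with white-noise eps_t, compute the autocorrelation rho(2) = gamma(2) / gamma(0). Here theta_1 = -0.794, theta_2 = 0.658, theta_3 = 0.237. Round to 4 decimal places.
\rho(2) = 0.2217

For an MA(q) process with theta_0 = 1, the autocovariance is
  gamma(k) = sigma^2 * sum_{i=0..q-k} theta_i * theta_{i+k},
and rho(k) = gamma(k) / gamma(0). Sigma^2 cancels.
  numerator   = (1)*(0.658) + (-0.794)*(0.237) = 0.469822.
  denominator = (1)^2 + (-0.794)^2 + (0.658)^2 + (0.237)^2 = 2.119569.
  rho(2) = 0.469822 / 2.119569 = 0.2217.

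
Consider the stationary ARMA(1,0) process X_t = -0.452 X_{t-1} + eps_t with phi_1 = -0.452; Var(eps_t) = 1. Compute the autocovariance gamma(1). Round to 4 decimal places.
\gamma(1) = -0.5681

Multiply the model equation by X_{t-k} and take expectations. With theta_0 = psi_0 = 1 and psi_j the MA(infinity) weights, this gives
  gamma(k) - sum_i phi_i gamma(k-i) = c_k,
  c_k = sigma^2 * sum_{j=k..q} theta_j psi_{j-k}   (c_k = 0 for k > q),
using gamma(-m) = gamma(m).
Pure AR (q = 0): c_0 = sigma^2 = 1, c_k = 0 for k >= 1.
Equations for k = 0 and k = 1 (AR order 1):
  gamma(0) = phi_1 gamma(1) + c_0
  gamma(1) = phi_1 gamma(0) + c_1
Substituting the second into the first: gamma(0) (1 - phi_1^2) = c_0 + phi_1 c_1, so
  gamma(0) = c_0 / (1 - phi_1^2) = 1 / (1 - (-0.452)^2) = 1 / 0.795696 = 1.256761.
  gamma(1) = phi_1 gamma(0) = (-0.452)(1.256761) = -0.568056.
Therefore gamma(1) = -0.5681 (to 4 decimal places).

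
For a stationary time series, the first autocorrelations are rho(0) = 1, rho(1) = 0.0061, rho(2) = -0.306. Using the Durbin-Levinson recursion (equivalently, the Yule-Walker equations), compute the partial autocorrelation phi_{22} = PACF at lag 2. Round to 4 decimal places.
\phi_{22} = -0.3060

The PACF at lag k is phi_{kk}, the last component of the solution
to the Yule-Walker system G_k phi = r_k where
  (G_k)_{ij} = rho(|i - j|), (r_k)_i = rho(i), i,j = 1..k.
Equivalently, Durbin-Levinson gives phi_{kk} iteratively:
  phi_{11} = rho(1)
  phi_{kk} = [rho(k) - sum_{j=1..k-1} phi_{k-1,j} rho(k-j)]
            / [1 - sum_{j=1..k-1} phi_{k-1,j} rho(j)],
  phi_{k,j} = phi_{k-1,j} - phi_{kk} phi_{k-1,k-j},  j = 1..k-1.
Step k = 1:
  phi_11 = rho(1) = 0.0061.
Step k = 2:
  phi_22 = [rho(2) - phi_11 rho(1)] / [1 - phi_11 rho(1)] = [-0.306 - (0.0061)(0.0061)] / [1 - (0.0061)(0.0061)]
         = -0.30603721 / 0.99996279 = -0.306.
Therefore phi_{22} = -0.3060.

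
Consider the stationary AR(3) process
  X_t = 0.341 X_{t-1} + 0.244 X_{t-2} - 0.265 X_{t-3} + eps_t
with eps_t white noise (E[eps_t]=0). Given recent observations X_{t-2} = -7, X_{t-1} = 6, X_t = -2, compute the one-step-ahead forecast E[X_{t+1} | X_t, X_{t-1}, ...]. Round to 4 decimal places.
E[X_{t+1} \mid \mathcal F_t] = 2.6370

For an AR(p) model X_t = c + sum_i phi_i X_{t-i} + eps_t, the
one-step-ahead conditional mean is
  E[X_{t+1} | X_t, ...] = c + sum_i phi_i X_{t+1-i}.
Substitute known values:
  E[X_{t+1} | ...] = (0.341) * (-2) + (0.244) * (6) + (-0.265) * (-7)
                   = 2.6370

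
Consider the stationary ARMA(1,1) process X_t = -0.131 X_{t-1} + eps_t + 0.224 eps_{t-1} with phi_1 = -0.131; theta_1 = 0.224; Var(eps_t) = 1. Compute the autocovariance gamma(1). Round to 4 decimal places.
\gamma(1) = 0.0918

Multiply the model equation by X_{t-k} and take expectations. With theta_0 = psi_0 = 1 and psi_j the MA(infinity) weights, this gives
  gamma(k) - sum_i phi_i gamma(k-i) = c_k,
  c_k = sigma^2 * sum_{j=k..q} theta_j psi_{j-k}   (c_k = 0 for k > q),
using gamma(-m) = gamma(m).
psi-weights needed (psi_j = theta_j + sum_i phi_i psi_{j-i}):
  psi_1 = theta_1 + phi_1 = 0.224 + (-0.131) = 0.093
Right-hand sides:
  c_0 = sigma^2 (1 + theta_1 psi_1) = 1 * (1 + (0.224)(0.093)) = 1 * 1.020832 = 1.020832
  c_1 = sigma^2 theta_1 = 1 * (0.224) = 0.224
  c_2 = 0
Equations for k = 0 and k = 1 (AR order 1):
  gamma(0) = phi_1 gamma(1) + c_0
  gamma(1) = phi_1 gamma(0) + c_1
Substituting the second into the first: gamma(0) (1 - phi_1^2) = c_0 + phi_1 c_1, so
  gamma(0) = (c_0 + phi_1 c_1) / (1 - phi_1^2) = (1.020832 + (-0.131)(0.224)) / (1 - (-0.131)^2) = 0.991488 / 0.982839 = 1.0088.
  gamma(1) = phi_1 gamma(0) + c_1 = (-0.131)(1.0088) + (0.224) = 0.091847.
Therefore gamma(1) = 0.0918 (to 4 decimal places).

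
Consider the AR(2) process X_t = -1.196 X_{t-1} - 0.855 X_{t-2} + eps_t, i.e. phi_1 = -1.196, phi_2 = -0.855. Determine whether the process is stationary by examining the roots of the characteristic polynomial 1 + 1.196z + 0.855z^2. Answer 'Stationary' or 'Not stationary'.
\text{Stationary}

The AR(p) characteristic polynomial is P(z) = 1 + 1.196z + 0.855z^2.
Stationarity requires all roots to lie outside the unit circle, i.e. |z| > 1 for every root.
Set 1 + (1.196) z + (0.855) z^2 = 0, i.e. a z^2 + b z + c = 0 with a = 0.855, b = 1.196, c = 1.
Discriminant D = b^2 - 4ac = (1.196)^2 - 4*(0.855)*1 = 1.430416 - (3.42) = -1.989584.
D < 0, so the roots are the complex-conjugate pair z = (-b +/- i sqrt(-D)) / (2a) = -0.6994 +/- 0.8249i.
For a conjugate pair |z|^2 = z * conj(z) = (product of roots) = c/a = 1/(0.855) = 1.169591, so |z| = sqrt(1.169591) = 1.0815 for both roots.
Moduli of all roots: 1.0815, 1.0815.
All moduli strictly greater than 1? Yes.
Verdict: Stationary.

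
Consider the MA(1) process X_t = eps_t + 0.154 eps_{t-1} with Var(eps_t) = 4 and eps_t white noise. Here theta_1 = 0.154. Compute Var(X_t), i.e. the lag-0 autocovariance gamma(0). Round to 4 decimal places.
\gamma(0) = 4.0949

For an MA(q) process X_t = eps_t + sum_i theta_i eps_{t-i} with
Var(eps_t) = sigma^2, the variance is
  gamma(0) = sigma^2 * (1 + sum_i theta_i^2).
  sum_i theta_i^2 = (0.154)^2 = 0.023716.
  gamma(0) = 4 * (1 + 0.023716) = 4 * 1.023716 = 4.094864, which rounds to 4.0949.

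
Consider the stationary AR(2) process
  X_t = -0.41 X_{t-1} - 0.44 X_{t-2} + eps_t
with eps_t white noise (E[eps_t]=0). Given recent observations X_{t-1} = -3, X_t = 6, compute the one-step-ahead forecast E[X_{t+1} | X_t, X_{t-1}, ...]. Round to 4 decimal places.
E[X_{t+1} \mid \mathcal F_t] = -1.1400

For an AR(p) model X_t = c + sum_i phi_i X_{t-i} + eps_t, the
one-step-ahead conditional mean is
  E[X_{t+1} | X_t, ...] = c + sum_i phi_i X_{t+1-i}.
Substitute known values:
  E[X_{t+1} | ...] = (-0.41) * (6) + (-0.44) * (-3)
                   = -1.1400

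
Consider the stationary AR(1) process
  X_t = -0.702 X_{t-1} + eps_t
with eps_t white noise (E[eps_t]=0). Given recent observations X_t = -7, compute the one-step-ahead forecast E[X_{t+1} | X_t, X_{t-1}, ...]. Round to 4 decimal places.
E[X_{t+1} \mid \mathcal F_t] = 4.9140

For an AR(p) model X_t = c + sum_i phi_i X_{t-i} + eps_t, the
one-step-ahead conditional mean is
  E[X_{t+1} | X_t, ...] = c + sum_i phi_i X_{t+1-i}.
Substitute known values:
  E[X_{t+1} | ...] = (-0.702) * (-7)
                   = 4.9140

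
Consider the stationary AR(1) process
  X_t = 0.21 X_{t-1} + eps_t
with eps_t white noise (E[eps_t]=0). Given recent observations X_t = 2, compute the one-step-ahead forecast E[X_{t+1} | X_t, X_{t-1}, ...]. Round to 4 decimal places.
E[X_{t+1} \mid \mathcal F_t] = 0.4200

For an AR(p) model X_t = c + sum_i phi_i X_{t-i} + eps_t, the
one-step-ahead conditional mean is
  E[X_{t+1} | X_t, ...] = c + sum_i phi_i X_{t+1-i}.
Substitute known values:
  E[X_{t+1} | ...] = (0.21) * (2)
                   = 0.4200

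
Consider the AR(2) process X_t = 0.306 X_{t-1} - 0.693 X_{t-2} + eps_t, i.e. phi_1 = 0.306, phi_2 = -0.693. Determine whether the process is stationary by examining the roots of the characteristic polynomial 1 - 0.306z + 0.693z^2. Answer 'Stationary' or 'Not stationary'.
\text{Stationary}

The AR(p) characteristic polynomial is P(z) = 1 - 0.306z + 0.693z^2.
Stationarity requires all roots to lie outside the unit circle, i.e. |z| > 1 for every root.
Set 1 + (-0.306) z + (0.693) z^2 = 0, i.e. a z^2 + b z + c = 0 with a = 0.693, b = -0.306, c = 1.
Discriminant D = b^2 - 4ac = (-0.306)^2 - 4*(0.693)*1 = 0.093636 - (2.772) = -2.678364.
D < 0, so the roots are the complex-conjugate pair z = (-b +/- i sqrt(-D)) / (2a) = 0.2208 +/- 1.1808i.
For a conjugate pair |z|^2 = z * conj(z) = (product of roots) = c/a = 1/(0.693) = 1.443001, so |z| = sqrt(1.443001) = 1.2012 for both roots.
Moduli of all roots: 1.2012, 1.2012.
All moduli strictly greater than 1? Yes.
Verdict: Stationary.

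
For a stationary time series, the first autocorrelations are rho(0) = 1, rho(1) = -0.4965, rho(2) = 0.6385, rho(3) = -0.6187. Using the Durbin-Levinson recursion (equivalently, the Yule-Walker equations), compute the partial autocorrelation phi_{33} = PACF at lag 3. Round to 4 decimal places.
\phi_{33} = -0.3790

The PACF at lag k is phi_{kk}, the last component of the solution
to the Yule-Walker system G_k phi = r_k where
  (G_k)_{ij} = rho(|i - j|), (r_k)_i = rho(i), i,j = 1..k.
Equivalently, Durbin-Levinson gives phi_{kk} iteratively:
  phi_{11} = rho(1)
  phi_{kk} = [rho(k) - sum_{j=1..k-1} phi_{k-1,j} rho(k-j)]
            / [1 - sum_{j=1..k-1} phi_{k-1,j} rho(j)],
  phi_{k,j} = phi_{k-1,j} - phi_{kk} phi_{k-1,k-j},  j = 1..k-1.
Step k = 1:
  phi_11 = rho(1) = -0.4965.
Step k = 2:
  phi_22 = [rho(2) - phi_11 rho(1)] / [1 - phi_11 rho(1)] = [0.6385 - (-0.4965)(-0.4965)] / [1 - (-0.4965)(-0.4965)]
         = 0.39198775 / 0.75348775 = 0.520231.
  Update: phi_21 = phi_11 - phi_22 phi_11 = -0.4965 - (0.520231)(-0.4965) = -0.238205.
Step k = 3:
  phi_33 = [rho(3) - phi_21 rho(2) - phi_22 rho(1)] / [1 - phi_21 rho(1) - phi_22 rho(2)]
    numerator   = -0.6187 - (-0.238205)(0.6385) - (0.520231)(-0.4965) = -0.2083112
    denominator = 1 - (-0.238205)(-0.4965) - (0.520231)(0.6385) = 0.54956354
  phi_33 = -0.2083112 / 0.54956354 = -0.379.
Therefore phi_{33} = -0.3790.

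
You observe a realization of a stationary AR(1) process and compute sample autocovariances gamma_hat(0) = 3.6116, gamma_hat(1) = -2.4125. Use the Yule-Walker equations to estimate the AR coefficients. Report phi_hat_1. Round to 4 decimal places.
\hat\phi_{1} = -0.6680

The Yule-Walker equations for an AR(p) process read, in matrix form,
  Gamma_p phi = r_p,   with   (Gamma_p)_{ij} = gamma(|i - j|),
                       (r_p)_i = gamma(i),   i,j = 1..p.
Substitute the sample gammas (Toeplitz matrix and right-hand side of size 1):
  Gamma_p = [[3.6116]]
  r_p     = [-2.4125]
With p = 1 this is the single equation gamma(0) phi_1 = gamma(1):
  phi_hat_1 = gamma(1) / gamma(0) = -2.4125 / 3.6116 = -0.6680.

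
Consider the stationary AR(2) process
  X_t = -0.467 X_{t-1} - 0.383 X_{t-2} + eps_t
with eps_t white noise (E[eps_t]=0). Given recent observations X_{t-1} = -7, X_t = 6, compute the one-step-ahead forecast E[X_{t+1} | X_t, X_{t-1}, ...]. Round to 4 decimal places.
E[X_{t+1} \mid \mathcal F_t] = -0.1210

For an AR(p) model X_t = c + sum_i phi_i X_{t-i} + eps_t, the
one-step-ahead conditional mean is
  E[X_{t+1} | X_t, ...] = c + sum_i phi_i X_{t+1-i}.
Substitute known values:
  E[X_{t+1} | ...] = (-0.467) * (6) + (-0.383) * (-7)
                   = -0.1210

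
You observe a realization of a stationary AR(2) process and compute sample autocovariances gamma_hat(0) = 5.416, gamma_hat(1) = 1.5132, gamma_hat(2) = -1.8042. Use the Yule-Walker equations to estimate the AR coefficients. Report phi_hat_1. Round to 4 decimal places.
\hat\phi_{1} = 0.4040

The Yule-Walker equations for an AR(p) process read, in matrix form,
  Gamma_p phi = r_p,   with   (Gamma_p)_{ij} = gamma(|i - j|),
                       (r_p)_i = gamma(i),   i,j = 1..p.
Substitute the sample gammas (Toeplitz matrix and right-hand side of size 2):
  Gamma_p = [[5.416, 1.5132], [1.5132, 5.416]]
  r_p     = [1.5132, -1.8042]
Written out:
  5.416 phi_1 + 1.5132 phi_2 = 1.5132
  1.5132 phi_1 + 5.416 phi_2 = -1.8042
Solve by Cramer's rule:
  det = gamma(0)^2 - gamma(1)^2 = (5.416)^2 - (1.5132)^2 = 29.333056 - 2.28977424 = 27.04328176
  phi_hat_1 = [gamma(1) gamma(0) - gamma(1) gamma(2)] / det = [(1.5132)(5.416) - (1.5132)(-1.8042)] / 27.04328176 = 10.92560664 / 27.04328176 = 0.404
  phi_hat_2 = [gamma(0) gamma(2) - gamma(1)^2] / det = [(5.416)(-1.8042) - (1.5132)^2] / 27.04328176 = -12.06132144 / 27.04328176 = -0.446
So phi_hat = [0.4040, -0.4460].
Therefore phi_hat_1 = 0.4040.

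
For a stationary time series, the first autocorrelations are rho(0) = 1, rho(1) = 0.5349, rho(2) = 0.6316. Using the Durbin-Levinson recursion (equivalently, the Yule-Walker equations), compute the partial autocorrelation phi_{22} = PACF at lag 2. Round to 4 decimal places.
\phi_{22} = 0.4839

The PACF at lag k is phi_{kk}, the last component of the solution
to the Yule-Walker system G_k phi = r_k where
  (G_k)_{ij} = rho(|i - j|), (r_k)_i = rho(i), i,j = 1..k.
Equivalently, Durbin-Levinson gives phi_{kk} iteratively:
  phi_{11} = rho(1)
  phi_{kk} = [rho(k) - sum_{j=1..k-1} phi_{k-1,j} rho(k-j)]
            / [1 - sum_{j=1..k-1} phi_{k-1,j} rho(j)],
  phi_{k,j} = phi_{k-1,j} - phi_{kk} phi_{k-1,k-j},  j = 1..k-1.
Step k = 1:
  phi_11 = rho(1) = 0.5349.
Step k = 2:
  phi_22 = [rho(2) - phi_11 rho(1)] / [1 - phi_11 rho(1)] = [0.6316 - (0.5349)(0.5349)] / [1 - (0.5349)(0.5349)]
         = 0.34548199 / 0.71388199 = 0.4839.
Therefore phi_{22} = 0.4839.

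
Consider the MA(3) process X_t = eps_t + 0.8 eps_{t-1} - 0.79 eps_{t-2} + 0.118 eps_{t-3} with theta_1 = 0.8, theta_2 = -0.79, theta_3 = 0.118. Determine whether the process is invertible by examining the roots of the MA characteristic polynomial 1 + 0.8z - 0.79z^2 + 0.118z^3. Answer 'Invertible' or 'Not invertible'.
\text{Not invertible}

The MA(q) characteristic polynomial is P(z) = 1 + 0.8z - 0.79z^2 + 0.118z^3.
Invertibility requires all roots to lie outside the unit circle, i.e. |z| > 1 for every root.
Degree 3: look for a simple real root z0 first, then factor out (1 - z/z0) and solve the remaining quadratic.
Testing z0 = 5: P(5) = 1 + (0.8)(5) + (-0.79)(5)^2 + (0.118)(5)^3
  = 1 + (4) + (-19.75) + (14.75) = 0.  So z_0 = 5 is a root, |z_0| = 5.
Divide out the factor (1 - 0.2 z) = (1 - z/z0) (since 1/z0 = 0.2):
  P(z) = (1 - 0.2 z)(1 + (1) z + (-0.59) z^2)
  [check: z-coef 1 - (0.2) = 0.8; z^2-coef -0.59 - (0.2)(1) = -0.79; z^3-coef -(0.2)(-0.59) = 0.118.]
Remaining roots from the quadratic factor 1 + (1) z + (-0.59) z^2:
  Set 1 + (1) z + (-0.59) z^2 = 0, i.e. a z^2 + b z + c = 0 with a = -0.59, b = 1, c = 1.
  Discriminant D = b^2 - 4ac = (1)^2 - 4*(-0.59)*1 = 1 - (-2.36) = 3.36.
  D >= 0, so the roots are real: z = (-b +/- sqrt(D)) / (2a) = (-1 +/- 1.83303) / (-1.18).
    z_1 = (-1 + 1.83303) / (-1.18) = -0.706,   |z_1| = 0.706.
    z_2 = (-1 - 1.83303) / (-1.18) = 2.4009,   |z_2| = 2.4009.
Moduli of all roots: 5.0000, 0.7060, 2.4009.
All moduli strictly greater than 1? No.
Verdict: Not invertible.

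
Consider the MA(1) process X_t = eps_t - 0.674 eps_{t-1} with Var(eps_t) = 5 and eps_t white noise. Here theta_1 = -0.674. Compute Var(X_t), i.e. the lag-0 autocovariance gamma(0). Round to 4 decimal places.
\gamma(0) = 7.2714

For an MA(q) process X_t = eps_t + sum_i theta_i eps_{t-i} with
Var(eps_t) = sigma^2, the variance is
  gamma(0) = sigma^2 * (1 + sum_i theta_i^2).
  sum_i theta_i^2 = (-0.674)^2 = 0.454276.
  gamma(0) = 5 * (1 + 0.454276) = 5 * 1.454276 = 7.27138, which rounds to 7.2714.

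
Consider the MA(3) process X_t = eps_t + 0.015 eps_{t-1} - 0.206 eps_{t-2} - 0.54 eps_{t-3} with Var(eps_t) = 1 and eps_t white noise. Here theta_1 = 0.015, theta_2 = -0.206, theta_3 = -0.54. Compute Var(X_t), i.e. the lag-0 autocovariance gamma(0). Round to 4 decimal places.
\gamma(0) = 1.3343

For an MA(q) process X_t = eps_t + sum_i theta_i eps_{t-i} with
Var(eps_t) = sigma^2, the variance is
  gamma(0) = sigma^2 * (1 + sum_i theta_i^2).
  sum_i theta_i^2 = (0.015)^2 + (-0.206)^2 + (-0.54)^2 = 0.000225 + 0.042436 + 0.2916 = 0.334261.
  gamma(0) = 1 * (1 + 0.334261) = 1 * 1.334261 = 1.334261, which rounds to 1.3343.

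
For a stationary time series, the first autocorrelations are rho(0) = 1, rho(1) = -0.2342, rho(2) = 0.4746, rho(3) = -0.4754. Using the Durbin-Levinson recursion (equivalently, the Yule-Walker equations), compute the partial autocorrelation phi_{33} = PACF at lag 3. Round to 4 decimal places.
\phi_{33} = -0.4080

The PACF at lag k is phi_{kk}, the last component of the solution
to the Yule-Walker system G_k phi = r_k where
  (G_k)_{ij} = rho(|i - j|), (r_k)_i = rho(i), i,j = 1..k.
Equivalently, Durbin-Levinson gives phi_{kk} iteratively:
  phi_{11} = rho(1)
  phi_{kk} = [rho(k) - sum_{j=1..k-1} phi_{k-1,j} rho(k-j)]
            / [1 - sum_{j=1..k-1} phi_{k-1,j} rho(j)],
  phi_{k,j} = phi_{k-1,j} - phi_{kk} phi_{k-1,k-j},  j = 1..k-1.
Step k = 1:
  phi_11 = rho(1) = -0.2342.
Step k = 2:
  phi_22 = [rho(2) - phi_11 rho(1)] / [1 - phi_11 rho(1)] = [0.4746 - (-0.2342)(-0.2342)] / [1 - (-0.2342)(-0.2342)]
         = 0.41975036 / 0.94515036 = 0.44411.
  Update: phi_21 = phi_11 - phi_22 phi_11 = -0.2342 - (0.44411)(-0.2342) = -0.13019.
Step k = 3:
  phi_33 = [rho(3) - phi_21 rho(2) - phi_22 rho(1)] / [1 - phi_21 rho(1) - phi_22 rho(2)]
    numerator   = -0.4754 - (-0.13019)(0.4746) - (0.44411)(-0.2342) = -0.30960158
    denominator = 1 - (-0.13019)(-0.2342) - (0.44411)(0.4746) = 0.75873519
  phi_33 = -0.30960158 / 0.75873519 = -0.408.
Therefore phi_{33} = -0.4080.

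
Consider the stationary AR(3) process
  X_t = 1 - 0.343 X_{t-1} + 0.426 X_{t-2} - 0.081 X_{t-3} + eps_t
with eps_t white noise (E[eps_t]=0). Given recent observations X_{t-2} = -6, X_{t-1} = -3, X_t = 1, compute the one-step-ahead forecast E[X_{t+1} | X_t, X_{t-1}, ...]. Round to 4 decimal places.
E[X_{t+1} \mid \mathcal F_t] = -0.1350

For an AR(p) model X_t = c + sum_i phi_i X_{t-i} + eps_t, the
one-step-ahead conditional mean is
  E[X_{t+1} | X_t, ...] = c + sum_i phi_i X_{t+1-i}.
Substitute known values:
  E[X_{t+1} | ...] = 1 + (-0.343) * (1) + (0.426) * (-3) + (-0.081) * (-6)
                   = -0.1350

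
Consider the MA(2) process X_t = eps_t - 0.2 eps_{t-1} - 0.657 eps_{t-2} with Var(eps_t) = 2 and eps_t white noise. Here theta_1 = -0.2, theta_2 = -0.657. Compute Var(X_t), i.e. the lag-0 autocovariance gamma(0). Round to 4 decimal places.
\gamma(0) = 2.9433

For an MA(q) process X_t = eps_t + sum_i theta_i eps_{t-i} with
Var(eps_t) = sigma^2, the variance is
  gamma(0) = sigma^2 * (1 + sum_i theta_i^2).
  sum_i theta_i^2 = (-0.2)^2 + (-0.657)^2 = 0.04 + 0.431649 = 0.471649.
  gamma(0) = 2 * (1 + 0.471649) = 2 * 1.471649 = 2.943298, which rounds to 2.9433.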